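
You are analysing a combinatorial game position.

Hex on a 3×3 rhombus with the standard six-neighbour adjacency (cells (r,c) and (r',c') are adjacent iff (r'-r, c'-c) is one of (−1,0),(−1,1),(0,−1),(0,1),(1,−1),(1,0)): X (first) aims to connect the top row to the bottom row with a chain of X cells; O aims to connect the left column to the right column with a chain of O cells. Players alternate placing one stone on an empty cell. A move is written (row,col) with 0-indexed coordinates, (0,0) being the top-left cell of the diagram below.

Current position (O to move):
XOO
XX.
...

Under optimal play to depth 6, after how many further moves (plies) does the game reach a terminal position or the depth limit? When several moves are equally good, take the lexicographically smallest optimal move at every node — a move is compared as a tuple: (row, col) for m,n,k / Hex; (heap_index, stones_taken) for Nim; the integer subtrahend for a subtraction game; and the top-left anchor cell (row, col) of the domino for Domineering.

p1 O@[XOO/XX./...]: (1,2)[XOO/XXO/...]-1* (2,0)[XOO/XX./O..]-1 (2,1)[XOO/XX./.O.]-1 (2,2)[XOO/XX./..O]-1
p2 X@[XOO/XXO/...]: (2,0)[XOO/XXO/X..]+1* (2,1)[XOO/XXO/.X.]+1 (2,2)[XOO/XXO/..X]+1
p3 O@[XOO/XXO/X..] terminal -1; root [XOO/XX./...] d6

PV length from [XOO/XX./...]: 2 plies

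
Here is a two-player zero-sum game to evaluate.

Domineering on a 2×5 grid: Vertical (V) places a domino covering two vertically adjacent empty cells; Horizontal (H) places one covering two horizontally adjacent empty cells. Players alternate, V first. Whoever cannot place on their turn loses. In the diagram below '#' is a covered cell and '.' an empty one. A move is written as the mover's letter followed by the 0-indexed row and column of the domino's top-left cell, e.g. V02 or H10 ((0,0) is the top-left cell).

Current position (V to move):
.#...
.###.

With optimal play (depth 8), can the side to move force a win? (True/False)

V winning at [.#.../.###.]: True

p1 V@[.#.../.###.]: V00[##.../####.]-1 V04[.#..#/.####]+1*
p2 H@[.#..#/.####]: H02[.####/.####]-1*
p3 V@[.####/.####]: V00[#####/#####]+1*
p4 H@[#####/#####] terminal -1; root [.#.../.###.] d8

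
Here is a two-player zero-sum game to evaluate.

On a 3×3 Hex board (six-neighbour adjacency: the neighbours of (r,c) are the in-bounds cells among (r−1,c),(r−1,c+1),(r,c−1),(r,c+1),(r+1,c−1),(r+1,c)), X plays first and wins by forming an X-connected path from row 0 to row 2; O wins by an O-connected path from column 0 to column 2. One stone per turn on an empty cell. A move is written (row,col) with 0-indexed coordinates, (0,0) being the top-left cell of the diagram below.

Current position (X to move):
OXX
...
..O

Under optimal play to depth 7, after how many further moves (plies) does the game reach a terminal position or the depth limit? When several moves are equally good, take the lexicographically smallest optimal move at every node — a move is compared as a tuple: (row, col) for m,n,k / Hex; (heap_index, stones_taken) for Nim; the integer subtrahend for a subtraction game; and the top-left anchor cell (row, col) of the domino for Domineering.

p1 X@[OXX/.../..O]: (1,0)[OXX/X../..O]+1* (1,1)[OXX/.X./..O]+1 (1,2)[OXX/..X/..O]+1 (2,0)[OXX/.../X.O]+1 (2,1)[OXX/.../.XO]+1
p2 O@[OXX/X../..O]: (1,1)[OXX/XO./..O]-1* (1,2)[OXX/X.O/..O]-1 (2,0)[OXX/X../O.O]-1 (2,1)[OXX/X../.OO]-1
p3 X@[OXX/XO./..O]: (1,2)[OXX/XOX/..O]+1* (2,0)[OXX/XO./X.O]+1 (2,1)[OXX/XO./.XO]+1
p4 O@[OXX/XOX/..O]: (2,0)[OXX/XOX/O.O]-1* (2,1)[OXX/XOX/.OO]-1
p5 X@[OXX/XOX/O.O]: (2,1)[OXX/XOX/OXO]+1*
p6 O@[OXX/XOX/OXO] terminal -1; root [OXX/.../..O] d7

PV length from [OXX/.../..O]: 5 plies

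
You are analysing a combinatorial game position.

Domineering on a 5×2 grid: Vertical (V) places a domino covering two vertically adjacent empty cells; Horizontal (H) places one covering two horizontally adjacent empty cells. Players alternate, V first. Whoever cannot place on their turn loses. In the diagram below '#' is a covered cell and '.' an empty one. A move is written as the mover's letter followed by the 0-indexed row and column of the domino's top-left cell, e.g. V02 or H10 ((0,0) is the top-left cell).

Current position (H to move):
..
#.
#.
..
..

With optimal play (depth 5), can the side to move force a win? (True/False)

H winning at [../#./#./../..]: True

ply 1, H at ../#./#./../.. | H00=-1→##/#./#./../..; H30=+1→../#./#./##/..*; H40=+1→../#./#./../##
ply 2, V at ../#./#./##/.. | V01=-1→.#/##/#./##/..*; V11=-1→../##/##/##/..
ply 3, H at .#/##/#./##/.. | H40=+1→.#/##/#./##/##*
ply 4: .#/##/#./##/## is terminal -1 (V); from ../#./#./../.. depth 5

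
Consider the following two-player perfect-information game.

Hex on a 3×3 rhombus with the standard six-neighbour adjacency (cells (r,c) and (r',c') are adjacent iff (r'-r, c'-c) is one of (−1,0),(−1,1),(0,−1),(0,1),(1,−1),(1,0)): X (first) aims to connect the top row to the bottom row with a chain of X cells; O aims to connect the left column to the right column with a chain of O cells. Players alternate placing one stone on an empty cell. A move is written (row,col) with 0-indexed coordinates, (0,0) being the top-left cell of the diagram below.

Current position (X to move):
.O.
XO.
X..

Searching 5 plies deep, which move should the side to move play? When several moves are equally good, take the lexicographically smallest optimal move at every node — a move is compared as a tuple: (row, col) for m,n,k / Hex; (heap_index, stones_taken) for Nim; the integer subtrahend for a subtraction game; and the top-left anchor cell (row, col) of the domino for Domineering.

[.O./XO./X..] X move#1: (0,0):+1/XO./XO./X..*, (0,2):+1/.OX/XO./X.., (1,2):+1/.O./XOX/X.., (2,1):-1/.O./XO./XX., (2,2):-1/.O./XO./X.X
[XO./XO./X..] end (terminal -1, O#2); searched .O./XO./X.. to 5

X's best at [.O./XO./X..]: (0,0)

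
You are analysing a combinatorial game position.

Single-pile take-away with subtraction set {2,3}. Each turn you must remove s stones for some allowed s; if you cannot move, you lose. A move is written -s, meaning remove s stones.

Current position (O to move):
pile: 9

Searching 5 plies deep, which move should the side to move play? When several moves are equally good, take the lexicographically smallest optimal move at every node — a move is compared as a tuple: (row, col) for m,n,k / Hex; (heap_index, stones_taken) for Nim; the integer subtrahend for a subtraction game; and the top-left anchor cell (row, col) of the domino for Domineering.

O's best at [9]: -3

ply 1, O at 9 | -2=-1→7; -3=+1→6*
ply 2, X at 6 | -2=-1→4*; -3=-1→3
ply 3, O at 4 | -2=-1→2; -3=+1→1*
ply 4: 1 is terminal -1 (X); from 9 depth 5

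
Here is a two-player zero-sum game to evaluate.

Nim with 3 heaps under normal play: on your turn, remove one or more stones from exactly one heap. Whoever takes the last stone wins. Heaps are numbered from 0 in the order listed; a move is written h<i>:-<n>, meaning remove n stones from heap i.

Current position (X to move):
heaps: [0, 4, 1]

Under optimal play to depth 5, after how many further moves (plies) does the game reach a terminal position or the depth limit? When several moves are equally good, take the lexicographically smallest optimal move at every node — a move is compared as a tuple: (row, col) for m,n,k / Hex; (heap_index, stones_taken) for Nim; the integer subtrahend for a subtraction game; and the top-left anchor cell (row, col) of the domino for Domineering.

p1 X@[(0,4,1)]: h1:-1[(0,3,1)]-1 h1:-2[(0,2,1)]-1 h1:-3[(0,1,1)]+1* h1:-4[(0,0,1)]-1 h2:-1[(0,4,0)]-1
p2 O@[(0,1,1)]: h1:-1[(0,0,1)]-1* h2:-1[(0,1,0)]-1
p3 X@[(0,0,1)]: h2:-1[(0,0,0)]+1*
p4 O@[(0,0,0)] terminal -1; root [(0,4,1)] d5

PV length from [(0,4,1)]: 3 plies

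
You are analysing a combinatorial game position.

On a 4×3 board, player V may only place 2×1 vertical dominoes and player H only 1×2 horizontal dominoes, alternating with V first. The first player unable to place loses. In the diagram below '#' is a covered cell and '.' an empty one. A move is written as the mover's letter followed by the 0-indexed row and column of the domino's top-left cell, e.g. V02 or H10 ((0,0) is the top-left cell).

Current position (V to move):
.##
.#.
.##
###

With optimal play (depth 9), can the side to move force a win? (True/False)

V winning at [.##/.#./.##/###]: True

p1 V@[.##/.#./.##/###]: V00[###/##./.##/###]+1* V10[.##/##./###/###]+1
p2 H@[###/##./.##/###] terminal -1; root [.##/.#./.##/###] d9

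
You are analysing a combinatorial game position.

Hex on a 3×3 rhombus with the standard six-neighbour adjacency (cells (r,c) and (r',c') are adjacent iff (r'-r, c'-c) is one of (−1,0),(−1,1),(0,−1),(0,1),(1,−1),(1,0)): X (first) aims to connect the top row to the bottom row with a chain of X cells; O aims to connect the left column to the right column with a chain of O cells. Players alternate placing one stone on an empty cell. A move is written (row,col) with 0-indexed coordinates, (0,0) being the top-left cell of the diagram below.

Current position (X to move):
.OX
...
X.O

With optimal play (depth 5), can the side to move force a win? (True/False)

X winning at [.OX/.../X.O]: True

p1 X@[.OX/.../X.O]: (0,0)[XOX/.../X.O]+1* (1,0)[.OX/X../X.O]+1 (1,1)[.OX/.X./X.O]+1 (1,2)[.OX/..X/X.O]+1 (2,1)[.OX/.../XXO]+1
p2 O@[XOX/.../X.O]: (1,0)[XOX/O../X.O]-1* (1,1)[XOX/.O./X.O]-1 (1,2)[XOX/..O/X.O]-1 (2,1)[XOX/.../XOO]-1
p3 X@[XOX/O../X.O]: (1,1)[XOX/OX./X.O]+1* (1,2)[XOX/O.X/X.O]+1 (2,1)[XOX/O../XXO]+1
p4 O@[XOX/OX./X.O] terminal -1; root [.OX/.../X.O] d5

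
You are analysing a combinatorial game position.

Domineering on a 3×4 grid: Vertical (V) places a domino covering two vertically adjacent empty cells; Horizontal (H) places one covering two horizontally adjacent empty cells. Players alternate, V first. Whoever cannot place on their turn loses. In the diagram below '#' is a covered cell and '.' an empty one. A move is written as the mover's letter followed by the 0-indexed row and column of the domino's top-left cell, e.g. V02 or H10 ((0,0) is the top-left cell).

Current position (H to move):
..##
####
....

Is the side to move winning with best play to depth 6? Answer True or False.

ply 1, H at ..##/####/.... | H00=+1→####/####/....*; H20=+1→..##/####/##..; H21=+1→..##/####/.##.; H22=+1→..##/####/..##
ply 2: ####/####/.... is terminal -1 (V); from ..##/####/.... depth 6

H winning at [..##/####/....]: True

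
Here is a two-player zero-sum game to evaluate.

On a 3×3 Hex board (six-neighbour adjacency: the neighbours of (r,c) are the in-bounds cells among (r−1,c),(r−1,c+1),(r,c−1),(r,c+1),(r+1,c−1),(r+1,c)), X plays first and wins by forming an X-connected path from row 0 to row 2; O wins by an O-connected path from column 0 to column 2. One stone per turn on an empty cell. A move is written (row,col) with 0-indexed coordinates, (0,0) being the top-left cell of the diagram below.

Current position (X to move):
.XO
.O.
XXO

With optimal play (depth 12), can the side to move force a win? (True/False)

p1 X@[.XO/.O./XXO]: (0,0)[XXO/.O./XXO]-1 (1,0)[.XO/XO./XXO]+1* (1,2)[.XO/.OX/XXO]-1
p2 O@[.XO/XO./XXO] terminal -1; root [.XO/.O./XXO] d12

X winning at [.XO/.O./XXO]: True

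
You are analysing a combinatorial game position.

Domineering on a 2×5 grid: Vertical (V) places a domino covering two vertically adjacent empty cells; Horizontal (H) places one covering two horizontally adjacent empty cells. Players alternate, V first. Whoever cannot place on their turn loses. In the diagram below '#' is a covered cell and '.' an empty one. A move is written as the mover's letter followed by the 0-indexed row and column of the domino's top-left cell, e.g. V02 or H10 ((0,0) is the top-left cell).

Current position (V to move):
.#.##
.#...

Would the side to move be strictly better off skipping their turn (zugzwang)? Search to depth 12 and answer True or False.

p1 V@[.#.##/.#...]: V00[##.##/##...]-1 V02[.####/.##..]+1*
p2 H@[.####/.##..]: H13[.####/.####]-1*
p3 V@[.####/.####]: V00[#####/#####]+1*
p4 H@[#####/#####] terminal -1; root [.#.##/.#...] d12
pass branch (H moves first from the same position):
  | p1 H@[.#.##/.#...]: H12[.#.##/.###.]-1* H13[.#.##/.#.##]-1
  | p2 V@[.#.##/.###.]: V00[##.##/####.]+1*
  | p3 H@[##.##/####.] terminal -1; root [.#.##/.#...] d12
V moving scores +1; V passing scores +1

zugzwang(.#.##/.#..., V) = False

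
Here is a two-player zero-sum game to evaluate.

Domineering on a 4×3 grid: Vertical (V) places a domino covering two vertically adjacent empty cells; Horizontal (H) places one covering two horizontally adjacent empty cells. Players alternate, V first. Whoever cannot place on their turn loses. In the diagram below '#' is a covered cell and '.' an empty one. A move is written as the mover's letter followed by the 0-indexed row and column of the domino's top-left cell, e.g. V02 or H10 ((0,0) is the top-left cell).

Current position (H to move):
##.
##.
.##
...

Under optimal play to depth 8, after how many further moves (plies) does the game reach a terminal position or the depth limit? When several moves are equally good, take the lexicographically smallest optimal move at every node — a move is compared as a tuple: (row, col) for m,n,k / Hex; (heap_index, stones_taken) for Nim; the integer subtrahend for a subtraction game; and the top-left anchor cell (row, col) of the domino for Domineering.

p1 H@[##./##./.##/...]: H30[##./##./.##/##.]-1* H31[##./##./.##/.##]-1
p2 V@[##./##./.##/##.]: V02[###/###/.##/##.]+1*
p3 H@[###/###/.##/##.] terminal -1; root [##./##./.##/...] d8

PV length from [##./##./.##/...]: 2 plies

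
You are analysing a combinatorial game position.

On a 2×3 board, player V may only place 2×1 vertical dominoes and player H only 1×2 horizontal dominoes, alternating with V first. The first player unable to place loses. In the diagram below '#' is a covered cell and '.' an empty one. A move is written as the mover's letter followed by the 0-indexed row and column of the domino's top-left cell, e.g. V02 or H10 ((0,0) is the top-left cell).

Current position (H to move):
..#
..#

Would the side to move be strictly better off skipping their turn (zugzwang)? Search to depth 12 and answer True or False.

zugzwang(..#/..#, H) = False

p1 H@[..#/..#]: H00[###/..#]+1* H10[..#/###]+1
p2 V@[###/..#] terminal -1; root [..#/..#] d12
if H skipped the turn, V would face:
~ p1 V@[..#/..#]: V00[#.#/#.#]+1* V01[.##/.##]+1
~ p2 H@[#.#/#.#] terminal -1; root [..#/..#] d12
compare (H): move=+1 vs pass=-1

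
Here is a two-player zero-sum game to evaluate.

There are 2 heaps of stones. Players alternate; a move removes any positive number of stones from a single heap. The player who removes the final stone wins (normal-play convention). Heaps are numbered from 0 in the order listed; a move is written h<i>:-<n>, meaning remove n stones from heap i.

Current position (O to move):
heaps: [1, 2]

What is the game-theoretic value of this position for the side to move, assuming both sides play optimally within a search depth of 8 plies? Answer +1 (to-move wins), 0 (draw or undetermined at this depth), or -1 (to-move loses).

ply 1, O at (1,2) | h0:-1=-1→(0,2); h1:-1=+1→(1,1)*; h1:-2=-1→(1,0)
ply 2, X at (1,1) | h0:-1=-1→(0,1)*; h1:-1=-1→(1,0)
ply 3, O at (0,1) | h1:-1=+1→(0,0)*
ply 4: (0,0) is terminal -1 (X); from (1,2) depth 8

value((1,2), O) = +1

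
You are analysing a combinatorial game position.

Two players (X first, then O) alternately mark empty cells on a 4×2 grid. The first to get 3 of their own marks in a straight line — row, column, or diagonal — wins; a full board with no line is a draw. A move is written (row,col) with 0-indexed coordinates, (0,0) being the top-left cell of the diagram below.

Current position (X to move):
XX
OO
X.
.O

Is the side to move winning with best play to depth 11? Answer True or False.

p1 X@[XX/OO/X./.O]: (2,1)[XX/OO/XX/.O]+0* (3,0)[XX/OO/X./XO]-1
p2 O@[XX/OO/XX/.O]: (3,0)[XX/OO/XX/OO]+0*
p3 X@[XX/OO/XX/OO] terminal +0; root [XX/OO/X./.O] d11

X winning at [XX/OO/X./.O]: False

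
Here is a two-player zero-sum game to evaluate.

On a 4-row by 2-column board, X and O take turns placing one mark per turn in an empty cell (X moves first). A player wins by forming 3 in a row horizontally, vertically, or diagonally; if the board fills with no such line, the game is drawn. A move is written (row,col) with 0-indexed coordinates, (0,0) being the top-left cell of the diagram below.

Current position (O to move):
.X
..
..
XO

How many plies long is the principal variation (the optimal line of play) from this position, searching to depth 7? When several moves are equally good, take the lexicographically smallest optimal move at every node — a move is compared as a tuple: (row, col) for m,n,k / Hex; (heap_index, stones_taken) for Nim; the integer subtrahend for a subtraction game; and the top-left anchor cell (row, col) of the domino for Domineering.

[.X/../../XO] O move#1: (0,0):+0/OX/../../XO*, (1,0):+0/.X/O./../XO, (1,1):+0/.X/.O/../XO, (2,0):+0/.X/../O./XO, (2,1):+0/.X/../.O/XO
[OX/../../XO] X move#2: (1,0):+0/OX/X./../XO*, (1,1):+0/OX/.X/../XO, (2,0):+0/OX/../X./XO, (2,1):+0/OX/../.X/XO
[OX/X./../XO] O move#3: (1,1):-1/OX/XO/../XO, (2,0):+0/OX/X./O./XO*, (2,1):-1/OX/X./.O/XO
[OX/X./O./XO] X move#4: (1,1):+0/OX/XX/O./XO*, (2,1):+0/OX/X./OX/XO
[OX/XX/O./XO] O move#5: (2,1):+0/OX/XX/OO/XO*
[OX/XX/OO/XO] end (terminal +0, X#6); searched .X/../../XO to 7

PV length from [.X/../../XO]: 5 plies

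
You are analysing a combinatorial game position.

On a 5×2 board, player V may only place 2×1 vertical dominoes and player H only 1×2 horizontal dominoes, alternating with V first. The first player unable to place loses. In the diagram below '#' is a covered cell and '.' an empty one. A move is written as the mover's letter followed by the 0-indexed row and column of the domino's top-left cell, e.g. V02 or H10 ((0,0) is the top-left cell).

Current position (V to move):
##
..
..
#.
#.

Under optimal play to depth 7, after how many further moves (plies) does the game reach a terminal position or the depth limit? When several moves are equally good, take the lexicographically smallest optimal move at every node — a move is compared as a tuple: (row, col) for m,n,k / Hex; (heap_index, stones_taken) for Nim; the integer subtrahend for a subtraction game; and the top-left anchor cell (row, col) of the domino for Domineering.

[##/../../#./#.] V move#1: V10:+1/##/#./#./#./#.*, V11:+1/##/.#/.#/#./#., V21:-1/##/../.#/##/#., V31:-1/##/../../##/##
[##/#./#./#./#.] end (terminal -1, H#2); searched ##/../../#./#. to 7

PV length from [##/../../#./#.]: 1 ply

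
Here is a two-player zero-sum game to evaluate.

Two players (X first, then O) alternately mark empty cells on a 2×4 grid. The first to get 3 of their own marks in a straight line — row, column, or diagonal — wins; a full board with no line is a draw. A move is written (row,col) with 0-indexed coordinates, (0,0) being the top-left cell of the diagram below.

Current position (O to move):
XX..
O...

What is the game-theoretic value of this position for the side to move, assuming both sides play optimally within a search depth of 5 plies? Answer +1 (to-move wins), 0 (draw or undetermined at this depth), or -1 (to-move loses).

p1 O@[XX../O...]: (0,2)[XXO./O...]+0* (0,3)[XX.O/O...]-1 (1,1)[XX../OO..]-1 (1,2)[XX../O.O.]-1 (1,3)[XX../O..O]-1
p2 X@[XXO./O...]: (0,3)[XXOX/O...]+0* (1,1)[XXO./OX..]+0 (1,2)[XXO./O.X.]+0 (1,3)[XXO./O..X]+0
p3 O@[XXOX/O...]: (1,1)[XXOX/OO..]+0* (1,2)[XXOX/O.O.]+0 (1,3)[XXOX/O..O]+0
p4 X@[XXOX/OO..]: (1,2)[XXOX/OOX.]+0* (1,3)[XXOX/OO.X]-1
p5 O@[XXOX/OOX.]: (1,3)[XXOX/OOXO]+0*
p6 X@[XXOX/OOXO] terminal +0; root [XX../O...] d5

value(XX../O..., O) = 0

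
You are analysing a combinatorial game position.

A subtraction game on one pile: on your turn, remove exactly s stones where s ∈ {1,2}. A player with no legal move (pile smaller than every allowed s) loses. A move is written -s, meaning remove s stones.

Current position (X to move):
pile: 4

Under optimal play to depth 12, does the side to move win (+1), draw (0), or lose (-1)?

value(4, X) = +1

p1 X@[4]: -1[3]+1* -2[2]-1
p2 O@[3]: -1[2]-1* -2[1]-1
p3 X@[2]: -1[1]-1 -2[0]+1*
p4 O@[0] terminal -1; root [4] d12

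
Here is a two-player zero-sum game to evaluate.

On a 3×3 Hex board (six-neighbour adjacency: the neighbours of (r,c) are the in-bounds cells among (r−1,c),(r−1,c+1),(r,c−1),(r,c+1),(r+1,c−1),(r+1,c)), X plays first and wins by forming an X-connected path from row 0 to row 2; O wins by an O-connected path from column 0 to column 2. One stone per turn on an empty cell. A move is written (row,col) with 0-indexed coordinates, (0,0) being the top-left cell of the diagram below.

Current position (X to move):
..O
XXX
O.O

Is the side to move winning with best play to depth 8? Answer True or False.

ply 1, X at ..O/XXX/O.O | (0,0)=-1→X.O/XXX/O.O; (0,1)=-1→.XO/XXX/O.O; (2,1)=+1→..O/XXX/OXO*
ply 2, O at ..O/XXX/OXO | (0,0)=-1→O.O/XXX/OXO*; (0,1)=-1→.OO/XXX/OXO
ply 3, X at O.O/XXX/OXO | (0,1)=+1→OXO/XXX/OXO*
ply 4: OXO/XXX/OXO is terminal -1 (O); from ..O/XXX/O.O depth 8

X winning at [..O/XXX/O.O]: True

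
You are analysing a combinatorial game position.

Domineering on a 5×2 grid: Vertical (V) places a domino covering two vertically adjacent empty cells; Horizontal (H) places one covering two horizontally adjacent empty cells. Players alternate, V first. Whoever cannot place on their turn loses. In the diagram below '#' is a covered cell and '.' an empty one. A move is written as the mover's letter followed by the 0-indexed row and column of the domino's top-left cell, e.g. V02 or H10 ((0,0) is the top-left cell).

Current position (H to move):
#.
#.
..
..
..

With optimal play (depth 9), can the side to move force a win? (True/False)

[#./#./../../..] H move#1: H20:-1/#./#./##/../.., H30:+1/#./#./../##/..*, H40:-1/#./#./../../##
[#./#./../##/..] V move#2: V01:-1/##/##/../##/..*, V11:-1/#./##/.#/##/..
[##/##/../##/..] H move#3: H20:+1/##/##/##/##/..*, H40:+1/##/##/../##/##
[##/##/##/##/..] end (terminal -1, V#4); searched #./#./../../.. to 9

H winning at [#./#./../../..]: True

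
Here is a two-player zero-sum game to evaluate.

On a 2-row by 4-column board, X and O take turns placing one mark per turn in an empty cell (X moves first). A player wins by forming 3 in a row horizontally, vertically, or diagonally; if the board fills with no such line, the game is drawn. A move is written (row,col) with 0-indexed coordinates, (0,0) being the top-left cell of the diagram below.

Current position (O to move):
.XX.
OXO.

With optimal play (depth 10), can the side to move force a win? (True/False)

ply 1, O at .XX./OXO. | (0,0)=-1→OXX./OXO.*; (0,3)=-1→.XXO/OXO.; (1,3)=-1→.XX./OXOO
ply 2, X at OXX./OXO. | (0,3)=+1→OXXX/OXO.*; (1,3)=+0→OXX./OXOX
ply 3: OXXX/OXO. is terminal -1 (O); from .XX./OXO. depth 10

O winning at [.XX./OXO.]: False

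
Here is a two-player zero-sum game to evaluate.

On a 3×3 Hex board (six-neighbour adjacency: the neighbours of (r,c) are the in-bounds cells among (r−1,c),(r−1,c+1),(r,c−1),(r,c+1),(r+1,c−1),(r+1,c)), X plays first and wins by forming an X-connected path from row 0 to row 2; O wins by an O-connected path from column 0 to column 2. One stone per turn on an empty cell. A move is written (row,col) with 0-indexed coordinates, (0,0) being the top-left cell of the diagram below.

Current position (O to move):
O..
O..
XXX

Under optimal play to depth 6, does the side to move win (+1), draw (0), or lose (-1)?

p1 O@[O../O../XXX]: (0,1)[OO./O../XXX]-1 (0,2)[O.O/O../XXX]+1* (1,1)[O../OO./XXX]+1 (1,2)[O../O.O/XXX]-1
p2 X@[O.O/O../XXX]: (0,1)[OXO/O../XXX]-1* (1,1)[O.O/OX./XXX]-1 (1,2)[O.O/O.X/XXX]-1
p3 O@[OXO/O../XXX]: (1,1)[OXO/OO./XXX]+1* (1,2)[OXO/O.O/XXX]-1
p4 X@[OXO/OO./XXX] terminal -1; root [O../O../XXX] d6

value(O../O../XXX, O) = +1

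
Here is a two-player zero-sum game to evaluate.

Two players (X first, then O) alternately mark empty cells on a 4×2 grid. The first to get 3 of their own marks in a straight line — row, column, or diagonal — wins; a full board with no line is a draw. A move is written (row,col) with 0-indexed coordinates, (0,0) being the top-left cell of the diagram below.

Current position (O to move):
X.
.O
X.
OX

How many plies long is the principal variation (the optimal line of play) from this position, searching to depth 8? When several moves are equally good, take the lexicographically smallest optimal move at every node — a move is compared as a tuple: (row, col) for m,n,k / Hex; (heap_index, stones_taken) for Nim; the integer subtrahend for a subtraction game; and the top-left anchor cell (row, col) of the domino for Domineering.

p1 O@[X./.O/X./OX]: (0,1)[XO/.O/X./OX]-1 (1,0)[X./OO/X./OX]+0* (2,1)[X./.O/XO/OX]-1
p2 X@[X./OO/X./OX]: (0,1)[XX/OO/X./OX]+0* (2,1)[X./OO/XX/OX]+0
p3 O@[XX/OO/X./OX]: (2,1)[XX/OO/XO/OX]+0*
p4 X@[XX/OO/XO/OX] terminal +0; root [X./.O/X./OX] d8

PV length from [X./.O/X./OX]: 3 plies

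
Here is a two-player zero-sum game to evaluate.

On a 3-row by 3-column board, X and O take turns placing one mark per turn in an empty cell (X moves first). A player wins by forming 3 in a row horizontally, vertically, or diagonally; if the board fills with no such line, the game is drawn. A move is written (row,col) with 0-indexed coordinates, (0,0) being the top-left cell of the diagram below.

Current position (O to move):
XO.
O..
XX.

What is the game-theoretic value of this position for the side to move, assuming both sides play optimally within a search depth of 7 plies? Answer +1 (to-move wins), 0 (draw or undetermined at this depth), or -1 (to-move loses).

p1 O@[XO./O../XX.]: (0,2)[XOO/O../XX.]-1 (1,1)[XO./OO./XX.]-1 (1,2)[XO./O.O/XX.]-1 (2,2)[XO./O../XXO]+0*
p2 X@[XO./O../XXO]: (0,2)[XOX/O../XXO]+0* (1,1)[XO./OX./XXO]+0 (1,2)[XO./O.X/XXO]+0
p3 O@[XOX/O../XXO]: (1,1)[XOX/OO./XXO]+0* (1,2)[XOX/O.O/XXO]-1
p4 X@[XOX/OO./XXO]: (1,2)[XOX/OOX/XXO]+0*
p5 O@[XOX/OOX/XXO] terminal +0; root [XO./O../XX.] d7

value(XO./O../XX., O) = 0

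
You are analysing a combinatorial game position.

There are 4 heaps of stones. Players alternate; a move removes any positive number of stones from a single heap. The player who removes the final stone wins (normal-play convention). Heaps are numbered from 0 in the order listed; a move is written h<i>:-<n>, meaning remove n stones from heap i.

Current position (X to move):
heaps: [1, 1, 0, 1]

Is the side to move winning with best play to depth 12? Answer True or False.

X winning at [(1,1,0,1)]: True

p1 X@[(1,1,0,1)]: h0:-1[(0,1,0,1)]+1* h1:-1[(1,0,0,1)]+1 h3:-1[(1,1,0,0)]+1
p2 O@[(0,1,0,1)]: h1:-1[(0,0,0,1)]-1* h3:-1[(0,1,0,0)]-1
p3 X@[(0,0,0,1)]: h3:-1[(0,0,0,0)]+1*
p4 O@[(0,0,0,0)] terminal -1; root [(1,1,0,1)] d12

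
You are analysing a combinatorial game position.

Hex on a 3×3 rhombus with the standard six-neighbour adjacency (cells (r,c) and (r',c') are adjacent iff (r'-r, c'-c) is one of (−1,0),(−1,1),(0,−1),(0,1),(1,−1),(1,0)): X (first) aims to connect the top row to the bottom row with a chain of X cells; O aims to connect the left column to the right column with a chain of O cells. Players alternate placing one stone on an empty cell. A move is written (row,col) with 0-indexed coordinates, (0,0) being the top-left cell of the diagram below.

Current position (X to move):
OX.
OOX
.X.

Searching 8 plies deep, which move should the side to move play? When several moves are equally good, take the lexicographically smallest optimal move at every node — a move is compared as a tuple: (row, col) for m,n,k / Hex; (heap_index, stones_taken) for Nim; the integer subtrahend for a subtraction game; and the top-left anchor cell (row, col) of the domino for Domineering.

[OX./OOX/.X.] X move#1: (0,2):+1/OXX/OOX/.X.*, (2,0):-1/OX./OOX/XX., (2,2):-1/OX./OOX/.XX
[OXX/OOX/.X.] end (terminal -1, O#2); searched OX./OOX/.X. to 8

X's best at [OX./OOX/.X.]: (0,2)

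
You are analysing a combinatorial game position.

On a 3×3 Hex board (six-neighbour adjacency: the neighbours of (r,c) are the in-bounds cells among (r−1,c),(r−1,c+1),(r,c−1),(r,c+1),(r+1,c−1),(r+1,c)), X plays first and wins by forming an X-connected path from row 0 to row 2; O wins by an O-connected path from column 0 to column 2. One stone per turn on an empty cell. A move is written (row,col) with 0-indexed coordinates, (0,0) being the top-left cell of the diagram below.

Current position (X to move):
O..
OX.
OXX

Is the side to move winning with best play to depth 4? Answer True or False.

X winning at [O../OX./OXX]: True

p1 X@[O../OX./OXX]: (0,1)[OX./OX./OXX]+1* (0,2)[O.X/OX./OXX]+1 (1,2)[O../OXX/OXX]+1
p2 O@[OX./OX./OXX] terminal -1; root [O../OX./OXX] d4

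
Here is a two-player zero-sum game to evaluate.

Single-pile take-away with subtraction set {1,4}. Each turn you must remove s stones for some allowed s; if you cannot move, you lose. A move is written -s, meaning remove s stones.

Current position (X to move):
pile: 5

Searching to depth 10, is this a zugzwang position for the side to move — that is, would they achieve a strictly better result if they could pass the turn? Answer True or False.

[5] X move#1: -1:-1/4*, -4:-1/1
[4] O move#2: -1:-1/3, -4:+1/0*
[0] end (terminal -1, X#3); searched 5 to 10
suppose X passes — search the same position with O to move:
pass> [5] O move#1: -1:-1/4*, -4:-1/1
pass> [4] X move#2: -1:-1/3, -4:+1/0*
pass> [0] end (terminal -1, O#3); searched 5 to 10
for X: play -1, pass +1

zugzwang(5, X) = True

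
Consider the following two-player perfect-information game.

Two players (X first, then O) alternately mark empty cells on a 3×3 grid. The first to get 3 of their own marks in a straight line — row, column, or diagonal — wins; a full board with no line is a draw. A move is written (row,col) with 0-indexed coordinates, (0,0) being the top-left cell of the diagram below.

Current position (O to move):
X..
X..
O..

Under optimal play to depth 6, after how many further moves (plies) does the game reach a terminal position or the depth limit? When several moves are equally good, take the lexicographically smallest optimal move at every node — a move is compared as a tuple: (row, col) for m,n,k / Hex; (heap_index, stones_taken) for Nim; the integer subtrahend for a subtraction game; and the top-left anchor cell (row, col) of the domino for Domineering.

[X../X../O..] O move#1: (0,1):-1/XO./X../O.., (0,2):-1/X.O/X../O.., (1,1):+0/X../XO./O.., (1,2):+0/X../X.O/O.., (2,1):+1/X../X../OO.*, (2,2):+1/X../X../O.O
[X../X../OO.] X move#2: (0,1):-1/XX./X../OO.*, (0,2):-1/X.X/X../OO., (1,1):-1/X../XX./OO., (1,2):-1/X../X.X/OO., (2,2):-1/X../X../OOX
[XX./X../OO.] O move#3: (0,2):+1/XXO/X../OO.*, (1,1):-1/XX./XO./OO., (1,2):-1/XX./X.O/OO., (2,2):+1/XX./X../OOO
[XXO/X../OO.] X move#4: (1,1):-1/XXO/XX./OO.*, (1,2):-1/XXO/X.X/OO., (2,2):-1/XXO/X../OOX
[XXO/XX./OO.] O move#5: (1,2):-1/XXO/XXO/OO., (2,2):+1/XXO/XX./OOO*
[XXO/XX./OOO] end (terminal -1, X#6); searched X../X../O.. to 6

PV length from [X../X../O..]: 5 plies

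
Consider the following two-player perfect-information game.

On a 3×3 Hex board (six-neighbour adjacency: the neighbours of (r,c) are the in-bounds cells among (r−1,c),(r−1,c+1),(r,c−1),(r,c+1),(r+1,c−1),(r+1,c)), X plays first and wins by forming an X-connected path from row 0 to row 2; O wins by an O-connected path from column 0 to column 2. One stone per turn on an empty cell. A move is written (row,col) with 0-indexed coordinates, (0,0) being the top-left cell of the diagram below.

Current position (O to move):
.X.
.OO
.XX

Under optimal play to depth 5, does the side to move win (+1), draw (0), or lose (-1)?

value(.X./.OO/.XX, O) = +1

[.X./.OO/.XX] O move#1: (0,0):+1/OX./.OO/.XX*, (0,2):+1/.XO/.OO/.XX, (1,0):+1/.X./OOO/.XX, (2,0):+1/.X./.OO/OXX
[OX./.OO/.XX] X move#2: (0,2):-1/OXX/.OO/.XX*, (1,0):-1/OX./XOO/.XX, (2,0):-1/OX./.OO/XXX
[OXX/.OO/.XX] O move#3: (1,0):+1/OXX/OOO/.XX*, (2,0):+1/OXX/.OO/OXX
[OXX/OOO/.XX] end (terminal -1, X#4); searched .X./.OO/.XX to 5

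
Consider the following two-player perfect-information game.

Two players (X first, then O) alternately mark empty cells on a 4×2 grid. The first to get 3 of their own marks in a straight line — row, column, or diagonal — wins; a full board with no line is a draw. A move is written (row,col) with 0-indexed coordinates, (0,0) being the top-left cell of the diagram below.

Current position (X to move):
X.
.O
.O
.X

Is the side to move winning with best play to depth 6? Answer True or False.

ply 1, X at X./.O/.O/.X | (0,1)=+0→XX/.O/.O/.X*; (1,0)=-1→X./XO/.O/.X; (2,0)=-1→X./.O/XO/.X; (3,0)=-1→X./.O/.O/XX
ply 2, O at XX/.O/.O/.X | (1,0)=+0→XX/OO/.O/.X*; (2,0)=+0→XX/.O/OO/.X; (3,0)=+0→XX/.O/.O/OX
ply 3, X at XX/OO/.O/.X | (2,0)=+0→XX/OO/XO/.X*; (3,0)=+0→XX/OO/.O/XX
ply 4, O at XX/OO/XO/.X | (3,0)=+0→XX/OO/XO/OX*
ply 5: XX/OO/XO/OX is terminal +0 (X); from X./.O/.O/.X depth 6

X winning at [X./.O/.O/.X]: False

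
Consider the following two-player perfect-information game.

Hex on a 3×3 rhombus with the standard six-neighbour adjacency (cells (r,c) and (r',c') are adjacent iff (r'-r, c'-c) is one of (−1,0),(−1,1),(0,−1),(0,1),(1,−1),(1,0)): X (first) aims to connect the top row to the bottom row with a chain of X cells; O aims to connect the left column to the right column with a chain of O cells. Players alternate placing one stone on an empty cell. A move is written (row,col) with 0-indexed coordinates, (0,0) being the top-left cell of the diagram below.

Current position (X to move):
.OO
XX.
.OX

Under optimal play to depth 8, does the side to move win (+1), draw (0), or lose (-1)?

[.OO/XX./.OX] X move#1: (0,0):+1/XOO/XX./.OX*, (1,2):-1/.OO/XXX/.OX, (2,0):-1/.OO/XX./XOX
[XOO/XX./.OX] O move#2: (1,2):-1/XOO/XXO/.OX*, (2,0):-1/XOO/XX./OOX
[XOO/XXO/.OX] X move#3: (2,0):+1/XOO/XXO/XOX*
[XOO/XXO/XOX] end (terminal -1, O#4); searched .OO/XX./.OX to 8

value(.OO/XX./.OX, X) = +1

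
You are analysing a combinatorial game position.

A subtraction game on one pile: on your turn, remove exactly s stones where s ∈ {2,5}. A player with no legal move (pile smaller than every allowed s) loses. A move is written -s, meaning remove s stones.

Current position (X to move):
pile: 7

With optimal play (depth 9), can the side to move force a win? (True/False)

p1 X@[7]: -2[5]-1* -5[2]-1
p2 O@[5]: -2[3]-1 -5[0]+1*
p3 X@[0] terminal -1; root [7] d9

X winning at [7]: False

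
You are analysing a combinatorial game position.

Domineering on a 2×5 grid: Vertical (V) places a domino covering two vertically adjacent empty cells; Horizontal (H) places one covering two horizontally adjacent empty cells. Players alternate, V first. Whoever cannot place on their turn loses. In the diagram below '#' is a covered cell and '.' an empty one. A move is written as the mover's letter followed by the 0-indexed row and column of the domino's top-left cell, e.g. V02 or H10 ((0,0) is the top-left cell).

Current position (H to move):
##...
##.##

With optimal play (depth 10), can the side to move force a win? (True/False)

H winning at [##.../##.##]: True

[##.../##.##] H move#1: H02:+1/####./##.##*, H03:-1/##.##/##.##
[####./##.##] end (terminal -1, V#2); searched ##.../##.## to 10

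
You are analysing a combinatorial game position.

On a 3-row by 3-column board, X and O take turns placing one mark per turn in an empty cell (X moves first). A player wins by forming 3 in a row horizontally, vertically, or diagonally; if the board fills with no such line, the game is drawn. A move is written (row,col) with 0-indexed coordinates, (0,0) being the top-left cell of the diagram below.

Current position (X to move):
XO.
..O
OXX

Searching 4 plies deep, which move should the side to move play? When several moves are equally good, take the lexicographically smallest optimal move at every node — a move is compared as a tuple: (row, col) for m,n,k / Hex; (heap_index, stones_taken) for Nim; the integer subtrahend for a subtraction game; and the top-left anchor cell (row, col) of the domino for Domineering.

[XO./..O/OXX] X move#1: (0,2):+0/XOX/..O/OXX, (1,0):+0/XO./X.O/OXX, (1,1):+1/XO./.XO/OXX*
[XO./.XO/OXX] end (terminal -1, O#2); searched XO./..O/OXX to 4

X's best at [XO./..O/OXX]: (1,1)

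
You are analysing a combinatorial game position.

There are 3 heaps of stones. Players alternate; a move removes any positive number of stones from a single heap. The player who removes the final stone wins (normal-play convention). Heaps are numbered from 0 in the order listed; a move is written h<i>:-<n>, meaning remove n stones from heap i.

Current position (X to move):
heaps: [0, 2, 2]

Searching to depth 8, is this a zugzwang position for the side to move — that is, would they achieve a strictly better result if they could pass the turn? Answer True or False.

zugzwang((0,2,2), X) = True

[(0,2,2)] X move#1: h1:-1:-1/(0,1,2)*, h1:-2:-1/(0,0,2), h2:-1:-1/(0,2,1), h2:-2:-1/(0,2,0)
[(0,1,2)] O move#2: h1:-1:-1/(0,0,2), h2:-1:+1/(0,1,1)*, h2:-2:-1/(0,1,0)
[(0,1,1)] X move#3: h1:-1:-1/(0,0,1)*, h2:-1:-1/(0,1,0)
[(0,0,1)] O move#4: h2:-1:+1/(0,0,0)*
[(0,0,0)] end (terminal -1, X#5); searched (0,2,2) to 8
pass branch (O moves first from the same position):
  | [(0,2,2)] O move#1: h1:-1:-1/(0,1,2)*, h1:-2:-1/(0,0,2), h2:-1:-1/(0,2,1), h2:-2:-1/(0,2,0)
  | [(0,1,2)] X move#2: h1:-1:-1/(0,0,2), h2:-1:+1/(0,1,1)*, h2:-2:-1/(0,1,0)
  | [(0,1,1)] O move#3: h1:-1:-1/(0,0,1)*, h2:-1:-1/(0,1,0)
  | [(0,0,1)] X move#4: h2:-1:+1/(0,0,0)*
  | [(0,0,0)] end (terminal -1, O#5); searched (0,2,2) to 8
X moving scores -1; X passing scores +1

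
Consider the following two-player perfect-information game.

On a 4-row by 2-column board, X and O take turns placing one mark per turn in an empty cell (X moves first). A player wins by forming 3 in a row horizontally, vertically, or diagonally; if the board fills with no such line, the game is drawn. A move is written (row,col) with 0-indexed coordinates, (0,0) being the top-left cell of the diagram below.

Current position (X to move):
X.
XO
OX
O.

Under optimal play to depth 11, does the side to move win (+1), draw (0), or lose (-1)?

ply 1, X at X./XO/OX/O. | (0,1)=+0→XX/XO/OX/O.*; (3,1)=+0→X./XO/OX/OX
ply 2, O at XX/XO/OX/O. | (3,1)=+0→XX/XO/OX/OO*
ply 3: XX/XO/OX/OO is terminal +0 (X); from X./XO/OX/O. depth 11

value(X./XO/OX/O., X) = 0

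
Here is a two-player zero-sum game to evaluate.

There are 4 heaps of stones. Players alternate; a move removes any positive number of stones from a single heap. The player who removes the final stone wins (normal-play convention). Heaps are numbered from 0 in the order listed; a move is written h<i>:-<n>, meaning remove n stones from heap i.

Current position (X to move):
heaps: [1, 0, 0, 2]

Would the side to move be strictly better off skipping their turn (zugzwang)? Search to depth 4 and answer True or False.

[(1,0,0,2)] X move#1: h0:-1:-1/(0,0,0,2), h3:-1:+1/(1,0,0,1)*, h3:-2:-1/(1,0,0,0)
[(1,0,0,1)] O move#2: h0:-1:-1/(0,0,0,1)*, h3:-1:-1/(1,0,0,0)
[(0,0,0,1)] X move#3: h3:-1:+1/(0,0,0,0)*
[(0,0,0,0)] end (terminal -1, O#4); searched (1,0,0,2) to 4
if X skipped the turn, O would face:
~ [(1,0,0,2)] O move#1: h0:-1:-1/(0,0,0,2), h3:-1:+1/(1,0,0,1)*, h3:-2:-1/(1,0,0,0)
~ [(1,0,0,1)] X move#2: h0:-1:-1/(0,0,0,1)*, h3:-1:-1/(1,0,0,0)
~ [(0,0,0,1)] O move#3: h3:-1:+1/(0,0,0,0)*
~ [(0,0,0,0)] end (terminal -1, X#4); searched (1,0,0,2) to 4
compare (X): move=+1 vs pass=-1

zugzwang((1,0,0,2), X) = False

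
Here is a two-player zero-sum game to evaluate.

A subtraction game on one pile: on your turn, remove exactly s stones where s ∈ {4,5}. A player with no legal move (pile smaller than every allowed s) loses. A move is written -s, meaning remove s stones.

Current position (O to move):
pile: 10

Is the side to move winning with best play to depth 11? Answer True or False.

O winning at [10]: False

[10] O move#1: -4:-1/6*, -5:-1/5
[6] X move#2: -4:+1/2*, -5:+1/1
[2] end (terminal -1, O#3); searched 10 to 11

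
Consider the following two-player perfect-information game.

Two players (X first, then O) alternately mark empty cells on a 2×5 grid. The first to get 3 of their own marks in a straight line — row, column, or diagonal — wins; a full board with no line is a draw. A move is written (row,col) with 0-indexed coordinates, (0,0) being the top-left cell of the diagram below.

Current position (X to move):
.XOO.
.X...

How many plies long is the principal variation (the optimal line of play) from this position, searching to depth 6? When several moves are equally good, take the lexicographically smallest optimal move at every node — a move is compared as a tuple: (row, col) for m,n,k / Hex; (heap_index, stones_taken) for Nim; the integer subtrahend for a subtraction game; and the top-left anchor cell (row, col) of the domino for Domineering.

PV length from [.XOO./.X...]: 6 plies

[.XOO./.X...] X move#1: (0,0):-1/XXOO./.X..., (0,4):+0/.XOOX/.X...*, (1,0):-1/.XOO./XX..., (1,2):-1/.XOO./.XX.., (1,3):-1/.XOO./.X.X., (1,4):-1/.XOO./.X..X
[.XOOX/.X...] O move#2: (0,0):-1/OXOOX/.X..., (1,0):+0/.XOOX/OX...*, (1,2):+0/.XOOX/.XO.., (1,3):+0/.XOOX/.X.O., (1,4):-1/.XOOX/.X..O
[.XOOX/OX...] X move#3: (0,0):+0/XXOOX/OX...*, (1,2):+0/.XOOX/OXX.., (1,3):+0/.XOOX/OX.X., (1,4):+0/.XOOX/OX..X
[XXOOX/OX...] O move#4: (1,2):+0/XXOOX/OXO..*, (1,3):+0/XXOOX/OX.O., (1,4):+0/XXOOX/OX..O
[XXOOX/OXO..] X move#5: (1,3):+0/XXOOX/OXOX.*, (1,4):+0/XXOOX/OXO.X
[XXOOX/OXOX.] O move#6: (1,4):+0/XXOOX/OXOXO*
[XXOOX/OXOXO] end (terminal +0, X#7); searched .XOO./.X... to 6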